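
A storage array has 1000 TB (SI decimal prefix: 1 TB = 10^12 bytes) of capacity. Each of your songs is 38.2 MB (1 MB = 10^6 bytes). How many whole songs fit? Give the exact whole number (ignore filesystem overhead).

Capacity: 1000 TB = 1,000,000,000,000,000 bytes
Per item: 38.2 MB = 38,200,000 bytes
⌊1,000,000,000,000,000 / 38,200,000⌋ = 26,178,010

26,178,010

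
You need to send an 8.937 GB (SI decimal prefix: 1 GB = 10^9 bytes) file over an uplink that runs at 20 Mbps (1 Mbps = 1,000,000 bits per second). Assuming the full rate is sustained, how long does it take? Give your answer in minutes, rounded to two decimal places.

59.58 minutes

8.937 GB = 8,937,000,000 bytes = 71,496,000,000 bits
20 Mbps = 20,000,000 bits/s
time = 71,496,000,000 / 20,000,000 = 3,574.800 s
3,574.800 s / 60 = 59.58 minutes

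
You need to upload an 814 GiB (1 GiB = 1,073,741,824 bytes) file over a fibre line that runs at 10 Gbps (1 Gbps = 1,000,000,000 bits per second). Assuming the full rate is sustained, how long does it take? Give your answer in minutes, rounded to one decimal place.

11.7 minutes

814 GiB = 874,025,844,736 bytes = 6,992,206,757,888 bits
10 Gbps = 10,000,000,000 bits/s
time = 6,992,206,757,888 / 10,000,000,000 = 699.22 s
699.22 s / 60 = 11.7 minutes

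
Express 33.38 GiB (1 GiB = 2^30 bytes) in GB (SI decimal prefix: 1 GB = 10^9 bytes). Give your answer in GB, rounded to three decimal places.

33.38 GiB × 1,073,741,824 bytes/GiB = 35,841,502,085.12 bytes
1 GB = 1,000,000,000 bytes
35,841,502,085.12 / 1,000,000,000 = 35.842 GB

35.842 GB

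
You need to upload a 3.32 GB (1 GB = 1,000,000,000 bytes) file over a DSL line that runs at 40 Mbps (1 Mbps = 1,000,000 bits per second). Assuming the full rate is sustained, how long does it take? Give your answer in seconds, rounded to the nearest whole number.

3.32 GB = 3,320,000,000 bytes = 26,560,000,000 bits
40 Mbps = 40,000,000 bits/s
time = 26,560,000,000 / 40,000,000 = 664 s

664 seconds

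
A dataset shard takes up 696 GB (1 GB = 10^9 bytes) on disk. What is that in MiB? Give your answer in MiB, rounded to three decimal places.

696 GB × 1,000,000,000 bytes/GB = 696,000,000,000 bytes
1 MiB = 1,048,576 bytes
696,000,000,000 / 1,048,576 = 663,757.324 MiB

663,757.324 MiB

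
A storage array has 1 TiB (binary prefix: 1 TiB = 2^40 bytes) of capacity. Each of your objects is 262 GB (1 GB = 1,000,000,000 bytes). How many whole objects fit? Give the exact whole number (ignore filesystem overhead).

Capacity: 1 TiB = 1,099,511,627,776 bytes
Per item: 262 GB = 262,000,000,000 bytes
⌊1,099,511,627,776 / 262,000,000,000⌋ = 4

4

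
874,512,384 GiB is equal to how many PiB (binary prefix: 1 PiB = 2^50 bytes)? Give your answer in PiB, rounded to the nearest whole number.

834 PiB

874,512,384 GiB × 1,073,741,824 bytes/GiB = 939,000,522,306,748,416 bytes
1 PiB = 1,125,899,906,842,624 bytes
939,000,522,306,748,416 / 1,125,899,906,842,624 = 834 PiB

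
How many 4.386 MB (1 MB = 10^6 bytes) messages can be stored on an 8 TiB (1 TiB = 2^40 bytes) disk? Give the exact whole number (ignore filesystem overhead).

2,005,493

Capacity: 8 TiB = 8,796,093,022,208 bytes
Per item: 4.386 MB = 4,386,000 bytes
⌊8,796,093,022,208 / 4,386,000⌋ = 2,005,493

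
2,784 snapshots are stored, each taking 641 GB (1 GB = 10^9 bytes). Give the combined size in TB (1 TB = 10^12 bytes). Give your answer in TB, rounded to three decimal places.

Total = 2,784 × 641 GB = 1,784,544 GB
= 1,784,544 × 1,000,000,000 bytes = 1,784,544,000,000,000 bytes
1 TB = 1,000,000,000,000 bytes
1,784,544,000,000,000 / 1,000,000,000,000 = 1,784.544 TB

1,784.544 TB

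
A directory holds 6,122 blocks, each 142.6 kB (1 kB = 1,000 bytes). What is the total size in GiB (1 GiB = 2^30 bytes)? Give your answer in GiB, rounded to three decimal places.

0.813 GiB

Total = 6,122 × 142.6 kB = 872997.2 kB
= 872997.2 × 1,000 bytes = 872,997,200 bytes
1 GiB = 1,073,741,824 bytes
872,997,200 / 1,073,741,824 = 0.813 GiB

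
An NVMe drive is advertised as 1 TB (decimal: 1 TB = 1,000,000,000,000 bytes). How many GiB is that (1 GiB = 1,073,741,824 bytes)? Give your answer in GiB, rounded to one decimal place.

931.3 GiB

1 TB × 1,000,000,000,000 bytes/TB = 1,000,000,000,000 bytes
1 GiB = 1,073,741,824 bytes
1,000,000,000,000 / 1,073,741,824 = 931.3 GiB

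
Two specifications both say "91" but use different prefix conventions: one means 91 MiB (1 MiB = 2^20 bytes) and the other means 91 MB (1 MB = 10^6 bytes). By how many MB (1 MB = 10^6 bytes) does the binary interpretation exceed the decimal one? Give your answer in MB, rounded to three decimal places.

91 MiB = 91 × 1,048,576 = 95,420,416 bytes
91 MB = 91 × 1,000,000 = 91,000,000 bytes
difference = 4,420,416 bytes
4,420,416 / 1,000,000 = 4.420 MB

4.420 MB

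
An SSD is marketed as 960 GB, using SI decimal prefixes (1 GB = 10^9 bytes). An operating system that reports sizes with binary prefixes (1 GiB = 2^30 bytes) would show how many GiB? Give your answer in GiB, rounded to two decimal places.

960 GB = 960 × 10^9 bytes = 960,000,000,000 bytes
1 GiB = 2^30 bytes = 1,073,741,824 bytes
960,000,000,000 / 1,073,741,824 = 894.07 GiB

894.07 GiB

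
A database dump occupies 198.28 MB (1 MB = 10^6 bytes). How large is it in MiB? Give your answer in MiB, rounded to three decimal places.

198.28 MB × 1,000,000 bytes/MB = 198,280,000 bytes
1 MiB = 2^20 bytes = 1,048,576 bytes
198,280,000 / 1,048,576 = 189.095 MiB

189.095 MiB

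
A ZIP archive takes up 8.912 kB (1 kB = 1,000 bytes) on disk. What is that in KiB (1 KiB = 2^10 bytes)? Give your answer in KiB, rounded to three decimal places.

8.912 kB × 1,000 bytes/kB = 8,912 bytes
1 KiB = 2^10 bytes = 1,024 bytes
8,912 / 1,024 = 8.703 KiB

8.703 KiB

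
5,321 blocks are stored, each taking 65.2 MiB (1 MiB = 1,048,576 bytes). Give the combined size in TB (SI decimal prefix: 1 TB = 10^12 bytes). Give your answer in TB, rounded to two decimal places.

Total = 5,321 × 65.2 MiB = 346929.2 MiB
= 346929.2 × 1,048,576 bytes = 363,781,632,819.2 bytes
1 TB = 1,000,000,000,000 bytes
363,781,632,819.2 / 1,000,000,000,000 = 0.36 TB

0.36 TB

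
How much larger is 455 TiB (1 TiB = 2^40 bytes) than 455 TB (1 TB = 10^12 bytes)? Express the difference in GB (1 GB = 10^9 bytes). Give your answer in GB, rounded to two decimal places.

45,277.79 GB

455 TiB = 455 × 1,099,511,627,776 = 500,277,790,638,080 bytes
455 TB = 455 × 1,000,000,000,000 = 455,000,000,000,000 bytes
difference = 45,277,790,638,080 bytes
45,277,790,638,080 / 1,000,000,000 = 45,277.79 GB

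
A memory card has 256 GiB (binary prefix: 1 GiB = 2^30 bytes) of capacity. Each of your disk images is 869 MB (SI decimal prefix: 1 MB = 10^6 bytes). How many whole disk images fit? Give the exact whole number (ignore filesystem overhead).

Capacity: 256 GiB = 274,877,906,944 bytes
Per item: 869 MB = 869,000,000 bytes
⌊274,877,906,944 / 869,000,000⌋ = 316

316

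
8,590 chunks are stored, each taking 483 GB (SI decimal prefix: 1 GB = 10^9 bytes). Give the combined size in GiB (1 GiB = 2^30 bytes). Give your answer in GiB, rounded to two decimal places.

Total = 8,590 × 483 GB = 4,148,970 GB
= 4,148,970 × 1,000,000,000 bytes = 4,148,970,000,000,000 bytes
1 GiB = 1,073,741,824 bytes
4,148,970,000,000,000 / 1,073,741,824 = 3,864,029.42 GiB

3,864,029.42 GiB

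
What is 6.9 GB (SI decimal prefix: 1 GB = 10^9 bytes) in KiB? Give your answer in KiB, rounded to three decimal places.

6,738,281.250 KiB

6.9 GB = 6.9 × 10^9 bytes = 6,900,000,000 bytes
1 KiB = 1,024 bytes
6,900,000,000 / 1,024 = 6,738,281.250 KiB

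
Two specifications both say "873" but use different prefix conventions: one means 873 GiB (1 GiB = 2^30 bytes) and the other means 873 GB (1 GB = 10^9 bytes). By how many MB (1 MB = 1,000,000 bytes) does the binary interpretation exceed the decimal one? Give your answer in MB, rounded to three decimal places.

873 GiB = 873 × 1,073,741,824 = 937,376,612,352 bytes
873 GB = 873 × 1,000,000,000 = 873,000,000,000 bytes
difference = 64,376,612,352 bytes
64,376,612,352 / 1,000,000 = 64,376.612 MB

64,376.612 MB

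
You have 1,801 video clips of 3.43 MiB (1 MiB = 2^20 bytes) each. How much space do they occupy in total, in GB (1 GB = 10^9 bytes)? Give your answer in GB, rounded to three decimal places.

6.478 GB

Total = 1,801 × 3.43 MiB = 6177.43 MiB
= 6177.43 × 1,048,576 bytes = 6,477,504,839.68 bytes
1 GB = 1,000,000,000 bytes
6,477,504,839.68 / 1,000,000,000 = 6.478 GB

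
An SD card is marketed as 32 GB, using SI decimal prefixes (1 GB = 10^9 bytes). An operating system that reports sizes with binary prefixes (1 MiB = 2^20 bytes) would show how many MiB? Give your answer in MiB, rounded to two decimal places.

30,517.58 MiB

32 GB × 1,000,000,000 bytes/GB = 32,000,000,000 bytes
1 MiB = 1,048,576 bytes
32,000,000,000 / 1,048,576 = 30,517.58 MiB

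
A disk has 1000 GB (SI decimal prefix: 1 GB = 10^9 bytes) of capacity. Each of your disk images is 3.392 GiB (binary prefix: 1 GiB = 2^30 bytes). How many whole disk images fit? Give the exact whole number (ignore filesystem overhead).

274

Capacity: 1000 GB = 1,000,000,000,000 bytes
Per item: 3.392 GiB = 3,642,132,267.008 bytes
⌊1,000,000,000,000 / 3,642,132,267.008⌋ = 274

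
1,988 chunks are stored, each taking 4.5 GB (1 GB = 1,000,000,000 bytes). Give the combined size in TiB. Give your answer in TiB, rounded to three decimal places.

Total = 1,988 × 4.5 GB = 8946 GB
= 8946 × 1,000,000,000 bytes = 8,946,000,000,000 bytes
1 TiB = 1,099,511,627,776 bytes
8,946,000,000,000 / 1,099,511,627,776 = 8.136 TiB

8.136 TiB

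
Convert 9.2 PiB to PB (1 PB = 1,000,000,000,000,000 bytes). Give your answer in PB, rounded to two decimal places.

10.36 PB

9.2 PiB = 9.2 × 2^50 bytes = 10,358,279,142,952,140.8 bytes
1 PB = 1,000,000,000,000,000 bytes
10,358,279,142,952,140.8 / 1,000,000,000,000,000 = 10.36 PB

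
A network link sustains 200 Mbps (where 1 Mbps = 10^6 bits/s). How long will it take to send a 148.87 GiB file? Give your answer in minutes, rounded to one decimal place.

106.6 minutes

148.87 GiB = 159,847,945,338.88 bytes = 1,278,783,562,711.04 bits
200 Mbps = 200,000,000 bits/s
time = 1,278,783,562,711.04 / 200,000,000 = 6,393.92 s
6,393.92 s / 60 = 106.6 minutes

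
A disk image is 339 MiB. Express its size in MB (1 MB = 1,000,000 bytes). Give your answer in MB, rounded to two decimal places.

355.47 MB

339 MiB = 339 × 2^20 bytes = 355,467,264 bytes
1 MB = 1,000,000 bytes
355,467,264 / 1,000,000 = 355.47 MB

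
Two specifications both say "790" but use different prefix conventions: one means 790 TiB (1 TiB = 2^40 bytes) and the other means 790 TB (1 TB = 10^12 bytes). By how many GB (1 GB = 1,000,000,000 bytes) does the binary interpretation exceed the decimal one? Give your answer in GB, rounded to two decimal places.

78,614.19 GB

790 TiB = 790 × 1,099,511,627,776 = 868,614,185,943,040 bytes
790 TB = 790 × 1,000,000,000,000 = 790,000,000,000,000 bytes
difference = 78,614,185,943,040 bytes
78,614,185,943,040 / 1,000,000,000 = 78,614.19 GB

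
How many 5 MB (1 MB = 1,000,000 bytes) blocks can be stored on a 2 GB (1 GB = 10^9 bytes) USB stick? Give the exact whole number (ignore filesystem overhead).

Capacity: 2 GB = 2,000,000,000 bytes
Per item: 5 MB = 5,000,000 bytes
⌊2,000,000,000 / 5,000,000⌋ = 400

400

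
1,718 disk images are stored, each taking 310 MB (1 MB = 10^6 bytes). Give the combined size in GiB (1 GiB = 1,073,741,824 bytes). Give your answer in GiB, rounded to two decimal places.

Total = 1,718 × 310 MB = 532,580 MB
= 532,580 × 1,000,000 bytes = 532,580,000,000 bytes
1 GiB = 1,073,741,824 bytes
532,580,000,000 / 1,073,741,824 = 496.00 GiB

496.00 GiB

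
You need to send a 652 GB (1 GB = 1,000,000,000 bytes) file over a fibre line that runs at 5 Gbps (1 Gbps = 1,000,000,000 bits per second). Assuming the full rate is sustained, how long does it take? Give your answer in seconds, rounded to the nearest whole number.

652 GB = 652,000,000,000 bytes = 5,216,000,000,000 bits
5 Gbps = 5,000,000,000 bits/s
time = 5,216,000,000,000 / 5,000,000,000 = 1,043 s

1,043 seconds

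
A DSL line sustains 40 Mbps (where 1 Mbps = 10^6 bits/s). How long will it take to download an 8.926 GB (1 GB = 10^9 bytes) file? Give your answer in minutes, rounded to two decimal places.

29.75 minutes

8.926 GB = 8,926,000,000 bytes = 71,408,000,000 bits
40 Mbps = 40,000,000 bits/s
time = 71,408,000,000 / 40,000,000 = 1,785.200 s
1,785.200 s / 60 = 29.75 minutes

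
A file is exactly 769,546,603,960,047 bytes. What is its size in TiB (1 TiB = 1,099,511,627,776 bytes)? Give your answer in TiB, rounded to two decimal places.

769,546,603,960,047 bytes given.
1 TiB = 1,099,511,627,776 bytes
769,546,603,960,047 / 1,099,511,627,776 = 699.90 TiB

699.90 TiB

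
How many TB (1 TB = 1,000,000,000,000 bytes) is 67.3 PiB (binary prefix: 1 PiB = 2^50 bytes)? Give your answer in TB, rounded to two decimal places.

67.3 PiB × 1,125,899,906,842,624 bytes/PiB = 75,773,063,730,508,595.2 bytes
1 TB = 10^12 bytes = 1,000,000,000,000 bytes
75,773,063,730,508,595.2 / 1,000,000,000,000 = 75,773.06 TB

75,773.06 TB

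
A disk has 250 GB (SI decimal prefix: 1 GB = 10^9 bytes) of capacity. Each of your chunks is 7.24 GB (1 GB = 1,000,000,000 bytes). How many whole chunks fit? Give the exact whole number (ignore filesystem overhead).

34

Capacity: 250 GB = 250,000,000,000 bytes
Per item: 7.24 GB = 7,240,000,000 bytes
⌊250,000,000,000 / 7,240,000,000⌋ = 34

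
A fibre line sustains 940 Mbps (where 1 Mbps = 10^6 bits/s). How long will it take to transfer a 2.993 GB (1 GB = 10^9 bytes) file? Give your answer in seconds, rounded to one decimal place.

25.5 seconds

2.993 GB = 2,993,000,000 bytes = 23,944,000,000 bits
940 Mbps = 940,000,000 bits/s
time = 23,944,000,000 / 940,000,000 = 25.5 s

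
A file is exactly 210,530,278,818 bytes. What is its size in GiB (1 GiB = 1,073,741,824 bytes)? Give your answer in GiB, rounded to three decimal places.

210,530,278,818 bytes given.
1 GiB = 2^30 bytes = 1,073,741,824 bytes
210,530,278,818 / 1,073,741,824 = 196.072 GiB

196.072 GiB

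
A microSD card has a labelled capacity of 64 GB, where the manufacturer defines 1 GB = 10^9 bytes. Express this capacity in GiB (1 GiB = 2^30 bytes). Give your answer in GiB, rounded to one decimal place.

59.6 GiB

64 GB × 1,000,000,000 bytes/GB = 64,000,000,000 bytes
1 GiB = 1,073,741,824 bytes
64,000,000,000 / 1,073,741,824 = 59.6 GiB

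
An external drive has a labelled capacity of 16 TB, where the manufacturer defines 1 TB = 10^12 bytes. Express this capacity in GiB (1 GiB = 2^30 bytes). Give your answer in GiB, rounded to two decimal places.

16 TB = 16 × 10^12 bytes = 16,000,000,000,000 bytes
1 GiB = 2^30 bytes = 1,073,741,824 bytes
16,000,000,000,000 / 1,073,741,824 = 14,901.16 GiB

14,901.16 GiB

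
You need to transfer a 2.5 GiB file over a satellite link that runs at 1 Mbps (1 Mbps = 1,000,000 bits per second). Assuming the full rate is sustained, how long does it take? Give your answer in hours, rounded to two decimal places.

2.5 GiB = 2,684,354,560 bytes = 21,474,836,480 bits
1 Mbps = 1,000,000 bits/s
time = 21,474,836,480 / 1,000,000 = 21,474.8365 s
21,474.8365 s / 3600 = 5.97 hours

5.97 hours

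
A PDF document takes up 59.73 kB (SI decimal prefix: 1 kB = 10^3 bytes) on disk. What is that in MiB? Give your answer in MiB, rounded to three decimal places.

59.73 kB × 1,000 bytes/kB = 59,730 bytes
1 MiB = 1,048,576 bytes
59,730 / 1,048,576 = 0.057 MiB

0.057 MiB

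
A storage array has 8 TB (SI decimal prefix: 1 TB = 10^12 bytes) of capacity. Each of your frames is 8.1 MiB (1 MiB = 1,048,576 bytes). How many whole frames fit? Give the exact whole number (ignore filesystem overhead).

Capacity: 8 TB = 8,000,000,000,000 bytes
Per item: 8.1 MiB = 8,493,465.6 bytes
⌊8,000,000,000,000 / 8,493,465.6⌋ = 941,900

941,900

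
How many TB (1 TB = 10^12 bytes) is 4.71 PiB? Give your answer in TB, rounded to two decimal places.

5,302.99 TB

4.71 PiB = 4.71 × 2^50 bytes = 5,302,988,561,228,759.04 bytes
1 TB = 1,000,000,000,000 bytes
5,302,988,561,228,759.04 / 1,000,000,000,000 = 5,302.99 TB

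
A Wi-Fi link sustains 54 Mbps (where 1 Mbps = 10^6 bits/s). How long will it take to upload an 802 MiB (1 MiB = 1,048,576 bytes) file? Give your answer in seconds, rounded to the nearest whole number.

802 MiB = 840,957,952 bytes = 6,727,663,616 bits
54 Mbps = 54,000,000 bits/s
time = 6,727,663,616 / 54,000,000 = 125 s

125 seconds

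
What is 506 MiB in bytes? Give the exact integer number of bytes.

506 × 1,048,576 = 530,579,456 bytes

530,579,456 bytes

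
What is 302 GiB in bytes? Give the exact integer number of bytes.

324,270,030,848 bytes

302 × 1,073,741,824 = 324,270,030,848 bytes  (1 GiB = 2^30 bytes)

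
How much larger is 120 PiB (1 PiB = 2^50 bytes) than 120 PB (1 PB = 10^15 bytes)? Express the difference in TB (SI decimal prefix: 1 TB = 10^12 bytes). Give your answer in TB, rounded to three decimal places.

15,107.989 TB

120 PiB = 120 × 1,125,899,906,842,624 = 135,107,988,821,114,880 bytes
120 PB = 120 × 1,000,000,000,000,000 = 120,000,000,000,000,000 bytes
difference = 15,107,988,821,114,880 bytes
15,107,988,821,114,880 / 1,000,000,000,000 = 15,107.989 TB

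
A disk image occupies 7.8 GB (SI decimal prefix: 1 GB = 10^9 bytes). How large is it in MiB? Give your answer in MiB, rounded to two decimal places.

7,438.66 MiB

7.8 GB × 1,000,000,000 bytes/GB = 7,800,000,000 bytes
1 MiB = 2^20 bytes = 1,048,576 bytes
7,800,000,000 / 1,048,576 = 7,438.66 MiB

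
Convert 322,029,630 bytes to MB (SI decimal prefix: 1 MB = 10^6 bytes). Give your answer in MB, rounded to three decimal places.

322.030 MB

322,029,630 bytes given.
1 MB = 10^6 bytes = 1,000,000 bytes
322,029,630 / 1,000,000 = 322.030 MB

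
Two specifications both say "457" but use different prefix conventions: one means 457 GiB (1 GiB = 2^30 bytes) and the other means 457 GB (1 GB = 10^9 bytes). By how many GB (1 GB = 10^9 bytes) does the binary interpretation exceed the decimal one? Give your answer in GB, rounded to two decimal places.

457 GiB = 457 × 1,073,741,824 = 490,700,013,568 bytes
457 GB = 457 × 1,000,000,000 = 457,000,000,000 bytes
difference = 33,700,013,568 bytes
33,700,013,568 / 1,000,000,000 = 33.70 GB

33.70 GB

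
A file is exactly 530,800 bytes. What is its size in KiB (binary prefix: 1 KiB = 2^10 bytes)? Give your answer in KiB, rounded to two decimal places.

518.36 KiB

530,800 bytes given.
1 KiB = 2^10 bytes = 1,024 bytes
530,800 / 1,024 = 518.36 KiB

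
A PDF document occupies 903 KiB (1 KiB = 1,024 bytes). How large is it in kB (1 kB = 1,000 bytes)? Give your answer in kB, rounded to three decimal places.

903 KiB × 1,024 bytes/KiB = 924,672 bytes
1 kB = 10^3 bytes = 1,000 bytes
924,672 / 1,000 = 924.672 kB

924.672 kB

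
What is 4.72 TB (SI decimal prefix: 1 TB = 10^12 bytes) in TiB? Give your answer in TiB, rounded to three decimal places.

4.72 TB = 4.72 × 10^12 bytes = 4,720,000,000,000 bytes
1 TiB = 1,099,511,627,776 bytes
4,720,000,000,000 / 1,099,511,627,776 = 4.293 TiB

4.293 TiB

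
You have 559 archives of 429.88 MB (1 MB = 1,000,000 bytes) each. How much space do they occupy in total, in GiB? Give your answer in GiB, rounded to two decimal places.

223.80 GiB

Total = 559 × 429.88 MB = 240302.92 MB
= 240302.92 × 1,000,000 bytes = 240,302,920,000 bytes
1 GiB = 1,073,741,824 bytes
240,302,920,000 / 1,073,741,824 = 223.80 GiB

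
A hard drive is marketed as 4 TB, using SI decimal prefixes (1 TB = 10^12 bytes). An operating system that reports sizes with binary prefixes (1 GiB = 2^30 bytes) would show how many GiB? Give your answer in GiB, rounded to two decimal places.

4 TB = 4 × 10^12 bytes = 4,000,000,000,000 bytes
1 GiB = 1,073,741,824 bytes
4,000,000,000,000 / 1,073,741,824 = 3,725.29 GiB

3,725.29 GiB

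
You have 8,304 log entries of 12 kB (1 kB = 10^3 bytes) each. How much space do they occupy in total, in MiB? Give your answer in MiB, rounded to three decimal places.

95.032 MiB

Total = 8,304 × 12 kB = 99,648 kB
= 99,648 × 1,000 bytes = 99,648,000 bytes
1 MiB = 1,048,576 bytes
99,648,000 / 1,048,576 = 95.032 MiB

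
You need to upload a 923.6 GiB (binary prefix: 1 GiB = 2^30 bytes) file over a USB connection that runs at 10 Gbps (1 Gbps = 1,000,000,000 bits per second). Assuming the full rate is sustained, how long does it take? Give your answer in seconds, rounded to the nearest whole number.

923.6 GiB = 991,707,948,646.4 bytes = 7,933,663,589,171.2 bits
10 Gbps = 10,000,000,000 bits/s
time = 7,933,663,589,171.2 / 10,000,000,000 = 793 s

793 seconds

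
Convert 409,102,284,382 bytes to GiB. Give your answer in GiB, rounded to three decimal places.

409,102,284,382 bytes given.
1 GiB = 2^30 bytes = 1,073,741,824 bytes
409,102,284,382 / 1,073,741,824 = 381.006 GiB

381.006 GiB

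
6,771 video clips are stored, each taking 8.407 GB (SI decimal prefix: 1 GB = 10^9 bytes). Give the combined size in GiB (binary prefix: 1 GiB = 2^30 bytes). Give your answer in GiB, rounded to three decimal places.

Total = 6,771 × 8.407 GB = 56923.797 GB
= 56923.797 × 1,000,000,000 bytes = 56,923,797,000,000 bytes
1 GiB = 1,073,741,824 bytes
56,923,797,000,000 / 1,073,741,824 = 53,014.417 GiB

53,014.417 GiB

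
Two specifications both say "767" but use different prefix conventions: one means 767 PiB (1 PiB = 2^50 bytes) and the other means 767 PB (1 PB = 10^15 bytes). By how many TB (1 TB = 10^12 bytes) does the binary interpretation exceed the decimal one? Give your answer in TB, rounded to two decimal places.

767 PiB = 767 × 1,125,899,906,842,624 = 863,565,228,548,292,608 bytes
767 PB = 767 × 1,000,000,000,000,000 = 767,000,000,000,000,000 bytes
difference = 96,565,228,548,292,608 bytes
96,565,228,548,292,608 / 1,000,000,000,000 = 96,565.23 TB

96,565.23 TB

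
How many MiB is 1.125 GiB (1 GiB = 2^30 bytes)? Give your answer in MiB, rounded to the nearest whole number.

1.125 GiB = 1.125 × 2^30 bytes = 1,207,959,552 bytes
1 MiB = 2^20 bytes = 1,048,576 bytes
1,207,959,552 / 1,048,576 = 1,152 MiB

1,152 MiB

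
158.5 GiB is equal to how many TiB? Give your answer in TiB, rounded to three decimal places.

0.155 TiB

158.5 GiB × 1,073,741,824 bytes/GiB = 170,188,079,104 bytes
1 TiB = 1,099,511,627,776 bytes
170,188,079,104 / 1,099,511,627,776 = 0.155 TiB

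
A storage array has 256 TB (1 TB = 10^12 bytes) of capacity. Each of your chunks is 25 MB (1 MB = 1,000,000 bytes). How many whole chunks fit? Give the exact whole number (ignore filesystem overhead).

10,240,000

Capacity: 256 TB = 256,000,000,000,000 bytes
Per item: 25 MB = 25,000,000 bytes
⌊256,000,000,000,000 / 25,000,000⌋ = 10,240,000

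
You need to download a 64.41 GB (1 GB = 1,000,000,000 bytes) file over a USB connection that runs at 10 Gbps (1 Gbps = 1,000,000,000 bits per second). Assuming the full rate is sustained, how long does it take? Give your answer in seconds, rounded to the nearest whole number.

64.41 GB = 64,410,000,000 bytes = 515,280,000,000 bits
10 Gbps = 10,000,000,000 bits/s
time = 515,280,000,000 / 10,000,000,000 = 52 s

52 seconds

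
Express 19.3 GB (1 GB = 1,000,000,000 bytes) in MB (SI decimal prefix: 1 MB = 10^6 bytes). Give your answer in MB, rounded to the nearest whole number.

19,300 MB

19.3 GB × 1,000,000,000 bytes/GB = 19,300,000,000 bytes
1 MB = 10^6 bytes = 1,000,000 bytes
19,300,000,000 / 1,000,000 = 19,300 MB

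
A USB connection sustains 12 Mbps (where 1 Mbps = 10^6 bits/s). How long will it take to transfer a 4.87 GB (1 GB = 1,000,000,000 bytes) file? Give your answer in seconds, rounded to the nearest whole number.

4.87 GB = 4,870,000,000 bytes = 38,960,000,000 bits
12 Mbps = 12,000,000 bits/s
time = 38,960,000,000 / 12,000,000 = 3,247 s

3,247 seconds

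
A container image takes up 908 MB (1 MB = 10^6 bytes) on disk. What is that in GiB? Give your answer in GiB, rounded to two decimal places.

0.85 GiB

908 MB × 1,000,000 bytes/MB = 908,000,000 bytes
1 GiB = 1,073,741,824 bytes
908,000,000 / 1,073,741,824 = 0.85 GiB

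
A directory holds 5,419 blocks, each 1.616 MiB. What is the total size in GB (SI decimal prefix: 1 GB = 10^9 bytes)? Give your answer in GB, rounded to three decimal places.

Total = 5,419 × 1.616 MiB = 8757.104 MiB
= 8757.104 × 1,048,576 bytes = 9,182,489,083.904 bytes
1 GB = 1,000,000,000 bytes
9,182,489,083.904 / 1,000,000,000 = 9.182 GB

9.182 GB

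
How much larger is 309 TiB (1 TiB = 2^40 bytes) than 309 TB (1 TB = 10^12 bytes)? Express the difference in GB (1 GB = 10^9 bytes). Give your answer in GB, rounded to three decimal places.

309 TiB = 309 × 1,099,511,627,776 = 339,749,092,982,784 bytes
309 TB = 309 × 1,000,000,000,000 = 309,000,000,000,000 bytes
difference = 30,749,092,982,784 bytes
30,749,092,982,784 / 1,000,000,000 = 30,749.093 GB

30,749.093 GB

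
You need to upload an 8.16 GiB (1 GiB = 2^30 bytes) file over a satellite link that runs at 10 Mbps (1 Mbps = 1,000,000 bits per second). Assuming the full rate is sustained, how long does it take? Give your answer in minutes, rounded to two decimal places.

8.16 GiB = 8,761,733,283.84 bytes = 70,093,866,270.72 bits
10 Mbps = 10,000,000 bits/s
time = 70,093,866,270.72 / 10,000,000 = 7,009.387 s
7,009.387 s / 60 = 116.82 minutes

116.82 minutes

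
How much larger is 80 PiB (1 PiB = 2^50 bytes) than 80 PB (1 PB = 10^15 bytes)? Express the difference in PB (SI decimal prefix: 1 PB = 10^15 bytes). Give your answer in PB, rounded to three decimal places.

80 PiB = 80 × 1,125,899,906,842,624 = 90,071,992,547,409,920 bytes
80 PB = 80 × 1,000,000,000,000,000 = 80,000,000,000,000,000 bytes
difference = 10,071,992,547,409,920 bytes
10,071,992,547,409,920 / 1,000,000,000,000,000 = 10.072 PB

10.072 PB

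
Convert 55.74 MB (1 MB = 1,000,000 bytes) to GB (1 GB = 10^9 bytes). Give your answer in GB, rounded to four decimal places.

0.0557 GB

55.74 MB × 1,000,000 bytes/MB = 55,740,000 bytes
1 GB = 10^9 bytes = 1,000,000,000 bytes
55,740,000 / 1,000,000,000 = 0.0557 GB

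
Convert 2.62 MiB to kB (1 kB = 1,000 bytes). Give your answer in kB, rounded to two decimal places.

2,747.27 kB

2.62 MiB × 1,048,576 bytes/MiB = 2,747,269.12 bytes
1 kB = 10^3 bytes = 1,000 bytes
2,747,269.12 / 1,000 = 2,747.27 kB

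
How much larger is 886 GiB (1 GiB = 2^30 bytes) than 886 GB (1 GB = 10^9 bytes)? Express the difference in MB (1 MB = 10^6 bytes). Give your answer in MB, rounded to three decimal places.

65,335.256 MB

886 GiB = 886 × 1,073,741,824 = 951,335,256,064 bytes
886 GB = 886 × 1,000,000,000 = 886,000,000,000 bytes
difference = 65,335,256,064 bytes
65,335,256,064 / 1,000,000 = 65,335.256 MB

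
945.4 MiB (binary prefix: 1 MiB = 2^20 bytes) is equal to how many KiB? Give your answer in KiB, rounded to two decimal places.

945.4 MiB = 945.4 × 2^20 bytes = 991,323,750.4 bytes
1 KiB = 2^10 bytes = 1,024 bytes
991,323,750.4 / 1,024 = 968,089.60 KiB

968,089.60 KiB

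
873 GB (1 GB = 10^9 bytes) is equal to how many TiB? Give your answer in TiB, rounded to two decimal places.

0.79 TiB

873 GB = 873 × 10^9 bytes = 873,000,000,000 bytes
1 TiB = 2^40 bytes = 1,099,511,627,776 bytes
873,000,000,000 / 1,099,511,627,776 = 0.79 TiB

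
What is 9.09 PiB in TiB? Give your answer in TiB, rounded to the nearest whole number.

9.09 PiB × 1,125,899,906,842,624 bytes/PiB = 10,234,430,153,199,452.16 bytes
1 TiB = 1,099,511,627,776 bytes
10,234,430,153,199,452.16 / 1,099,511,627,776 = 9,308 TiB

9,308 TiB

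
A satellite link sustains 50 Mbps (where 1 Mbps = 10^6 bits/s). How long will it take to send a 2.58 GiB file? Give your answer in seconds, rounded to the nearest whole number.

2.58 GiB = 2,770,253,905.92 bytes = 22,162,031,247.36 bits
50 Mbps = 50,000,000 bits/s
time = 22,162,031,247.36 / 50,000,000 = 443 s

443 seconds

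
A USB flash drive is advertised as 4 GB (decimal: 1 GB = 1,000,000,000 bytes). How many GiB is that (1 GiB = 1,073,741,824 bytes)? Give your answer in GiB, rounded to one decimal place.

3.7 GiB

4 GB × 1,000,000,000 bytes/GB = 4,000,000,000 bytes
1 GiB = 1,073,741,824 bytes
4,000,000,000 / 1,073,741,824 = 3.7 GiB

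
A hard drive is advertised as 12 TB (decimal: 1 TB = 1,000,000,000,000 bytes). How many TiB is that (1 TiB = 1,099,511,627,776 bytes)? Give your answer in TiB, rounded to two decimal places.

10.91 TiB

12 TB = 12 × 10^12 bytes = 12,000,000,000,000 bytes
1 TiB = 2^40 bytes = 1,099,511,627,776 bytes
12,000,000,000,000 / 1,099,511,627,776 = 10.91 TiB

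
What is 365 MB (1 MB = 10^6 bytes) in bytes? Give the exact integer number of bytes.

365 × 1,000,000 = 365,000,000 bytes  (1 MB = 10^6 bytes)

365,000,000 bytes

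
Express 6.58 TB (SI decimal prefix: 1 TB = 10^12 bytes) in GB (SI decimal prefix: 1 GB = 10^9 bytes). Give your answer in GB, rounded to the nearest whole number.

6,580 GB

6.58 TB = 6.58 × 10^12 bytes = 6,580,000,000,000 bytes
1 GB = 1,000,000,000 bytes
6,580,000,000,000 / 1,000,000,000 = 6,580 GB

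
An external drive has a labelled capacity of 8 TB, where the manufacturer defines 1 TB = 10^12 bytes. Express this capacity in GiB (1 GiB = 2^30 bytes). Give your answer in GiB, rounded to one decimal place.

8 TB = 8 × 10^12 bytes = 8,000,000,000,000 bytes
1 GiB = 2^30 bytes = 1,073,741,824 bytes
8,000,000,000,000 / 1,073,741,824 = 7,450.6 GiB

7,450.6 GiB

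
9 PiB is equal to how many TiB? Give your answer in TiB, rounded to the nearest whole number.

9,216 TiB

9 PiB × 1,125,899,906,842,624 bytes/PiB = 10,133,099,161,583,616 bytes
1 TiB = 2^40 bytes = 1,099,511,627,776 bytes
10,133,099,161,583,616 / 1,099,511,627,776 = 9,216 TiB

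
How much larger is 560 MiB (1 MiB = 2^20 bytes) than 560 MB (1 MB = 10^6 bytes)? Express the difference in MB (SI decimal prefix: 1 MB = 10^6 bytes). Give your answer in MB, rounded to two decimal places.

27.20 MB

560 MiB = 560 × 1,048,576 = 587,202,560 bytes
560 MB = 560 × 1,000,000 = 560,000,000 bytes
difference = 27,202,560 bytes
27,202,560 / 1,000,000 = 27.20 MB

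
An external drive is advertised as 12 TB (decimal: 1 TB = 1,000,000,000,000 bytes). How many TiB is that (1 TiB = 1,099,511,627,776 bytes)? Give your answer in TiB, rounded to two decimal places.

10.91 TiB

12 TB = 12 × 10^12 bytes = 12,000,000,000,000 bytes
1 TiB = 2^40 bytes = 1,099,511,627,776 bytes
12,000,000,000,000 / 1,099,511,627,776 = 10.91 TiB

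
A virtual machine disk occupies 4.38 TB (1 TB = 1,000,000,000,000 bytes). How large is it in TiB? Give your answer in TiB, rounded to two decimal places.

4.38 TB × 1,000,000,000,000 bytes/TB = 4,380,000,000,000 bytes
1 TiB = 1,099,511,627,776 bytes
4,380,000,000,000 / 1,099,511,627,776 = 3.98 TiB

3.98 TiB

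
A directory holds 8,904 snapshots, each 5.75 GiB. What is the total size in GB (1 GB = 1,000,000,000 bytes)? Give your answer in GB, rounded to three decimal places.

54,973.434 GB

Total = 8,904 × 5.75 GiB = 51,198 GiB
= 51,198 × 1,073,741,824 bytes = 54,973,433,905,152 bytes
1 GB = 1,000,000,000 bytes
54,973,433,905,152 / 1,000,000,000 = 54,973.434 GB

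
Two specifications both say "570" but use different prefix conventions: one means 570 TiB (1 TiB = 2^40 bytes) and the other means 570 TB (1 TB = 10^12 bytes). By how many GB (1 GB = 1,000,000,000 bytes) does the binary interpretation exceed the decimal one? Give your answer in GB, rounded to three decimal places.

56,721.628 GB

570 TiB = 570 × 1,099,511,627,776 = 626,721,627,832,320 bytes
570 TB = 570 × 1,000,000,000,000 = 570,000,000,000,000 bytes
difference = 56,721,627,832,320 bytes
56,721,627,832,320 / 1,000,000,000 = 56,721.628 GB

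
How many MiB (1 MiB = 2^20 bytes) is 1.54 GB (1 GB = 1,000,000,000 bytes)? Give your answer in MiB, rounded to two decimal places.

1,468.66 MiB

1.54 GB × 1,000,000,000 bytes/GB = 1,540,000,000 bytes
1 MiB = 1,048,576 bytes
1,540,000,000 / 1,048,576 = 1,468.66 MiB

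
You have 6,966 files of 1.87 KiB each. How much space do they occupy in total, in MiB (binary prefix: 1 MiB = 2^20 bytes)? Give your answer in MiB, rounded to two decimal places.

12.72 MiB

Total = 6,966 × 1.87 KiB = 13026.42 KiB
= 13026.42 × 1,024 bytes = 13,339,054.08 bytes
1 MiB = 1,048,576 bytes
13,339,054.08 / 1,048,576 = 12.72 MiB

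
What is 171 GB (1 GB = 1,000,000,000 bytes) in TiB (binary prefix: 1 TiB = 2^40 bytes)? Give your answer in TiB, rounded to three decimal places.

171 GB × 1,000,000,000 bytes/GB = 171,000,000,000 bytes
1 TiB = 1,099,511,627,776 bytes
171,000,000,000 / 1,099,511,627,776 = 0.156 TiB

0.156 TiB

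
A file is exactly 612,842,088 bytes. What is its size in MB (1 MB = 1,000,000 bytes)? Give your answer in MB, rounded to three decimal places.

612,842,088 bytes given.
1 MB = 10^6 bytes = 1,000,000 bytes
612,842,088 / 1,000,000 = 612.842 MB

612.842 MB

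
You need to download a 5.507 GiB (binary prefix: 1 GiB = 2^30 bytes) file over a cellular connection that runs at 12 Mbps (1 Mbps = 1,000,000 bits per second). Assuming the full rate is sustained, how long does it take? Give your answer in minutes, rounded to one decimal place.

65.7 minutes

5.507 GiB = 5,913,096,224.768 bytes = 47,304,769,798.144 bits
12 Mbps = 12,000,000 bits/s
time = 47,304,769,798.144 / 12,000,000 = 3,942.06 s
3,942.06 s / 60 = 65.7 minutes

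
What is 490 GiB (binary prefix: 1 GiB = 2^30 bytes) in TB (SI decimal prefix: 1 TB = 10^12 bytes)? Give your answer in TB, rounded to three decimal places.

490 GiB = 490 × 2^30 bytes = 526,133,493,760 bytes
1 TB = 10^12 bytes = 1,000,000,000,000 bytes
526,133,493,760 / 1,000,000,000,000 = 0.526 TB

0.526 TB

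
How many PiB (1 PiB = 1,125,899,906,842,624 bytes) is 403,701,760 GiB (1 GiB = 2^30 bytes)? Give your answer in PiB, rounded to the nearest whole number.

403,701,760 GiB × 1,073,741,824 bytes/GiB = 433,471,464,134,410,240 bytes
1 PiB = 2^50 bytes = 1,125,899,906,842,624 bytes
433,471,464,134,410,240 / 1,125,899,906,842,624 = 385 PiB

385 PiB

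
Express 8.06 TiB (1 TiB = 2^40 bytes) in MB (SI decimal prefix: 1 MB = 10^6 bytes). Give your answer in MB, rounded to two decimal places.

8.06 TiB = 8.06 × 2^40 bytes = 8,862,063,719,874.56 bytes
1 MB = 1,000,000 bytes
8,862,063,719,874.56 / 1,000,000 = 8,862,063.72 MB

8,862,063.72 MB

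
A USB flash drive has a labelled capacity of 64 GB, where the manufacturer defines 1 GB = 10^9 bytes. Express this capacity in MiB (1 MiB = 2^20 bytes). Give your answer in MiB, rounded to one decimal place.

64 GB = 64 × 10^9 bytes = 64,000,000,000 bytes
1 MiB = 1,048,576 bytes
64,000,000,000 / 1,048,576 = 61,035.2 MiB

61,035.2 MiB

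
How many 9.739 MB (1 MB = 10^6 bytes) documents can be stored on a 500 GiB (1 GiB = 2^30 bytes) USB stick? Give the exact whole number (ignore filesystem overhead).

Capacity: 500 GiB = 536,870,912,000 bytes
Per item: 9.739 MB = 9,739,000 bytes
⌊536,870,912,000 / 9,739,000⌋ = 55,125

55,125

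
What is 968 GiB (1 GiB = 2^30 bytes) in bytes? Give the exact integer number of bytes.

1,039,382,085,632 bytes

968 × 1,073,741,824 = 1,039,382,085,632 bytes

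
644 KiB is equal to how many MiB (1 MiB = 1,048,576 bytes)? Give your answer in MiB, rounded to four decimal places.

644 KiB × 1,024 bytes/KiB = 659,456 bytes
1 MiB = 1,048,576 bytes
659,456 / 1,048,576 = 0.6289 MiB

0.6289 MiB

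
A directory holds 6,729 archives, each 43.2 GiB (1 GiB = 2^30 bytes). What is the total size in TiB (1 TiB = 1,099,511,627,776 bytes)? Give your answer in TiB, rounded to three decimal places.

283.880 TiB

Total = 6,729 × 43.2 GiB = 290692.8 GiB
= 290692.8 × 1,073,741,824 bytes = 312,129,017,295,667.2 bytes
1 TiB = 1,099,511,627,776 bytes
312,129,017,295,667.2 / 1,099,511,627,776 = 283.880 TiB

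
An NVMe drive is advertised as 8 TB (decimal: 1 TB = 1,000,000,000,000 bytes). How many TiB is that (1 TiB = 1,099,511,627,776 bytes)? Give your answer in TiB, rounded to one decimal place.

7.3 TiB

8 TB = 8 × 10^12 bytes = 8,000,000,000,000 bytes
1 TiB = 2^40 bytes = 1,099,511,627,776 bytes
8,000,000,000,000 / 1,099,511,627,776 = 7.3 TiB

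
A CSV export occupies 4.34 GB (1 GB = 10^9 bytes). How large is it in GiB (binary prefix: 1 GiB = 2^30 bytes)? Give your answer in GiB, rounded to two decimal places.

4.34 GB = 4.34 × 10^9 bytes = 4,340,000,000 bytes
1 GiB = 1,073,741,824 bytes
4,340,000,000 / 1,073,741,824 = 4.04 GiB

4.04 GiB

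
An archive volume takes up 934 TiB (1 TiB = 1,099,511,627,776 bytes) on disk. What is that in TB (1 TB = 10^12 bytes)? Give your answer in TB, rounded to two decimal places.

934 TiB = 934 × 2^40 bytes = 1,026,943,860,342,784 bytes
1 TB = 1,000,000,000,000 bytes
1,026,943,860,342,784 / 1,000,000,000,000 = 1,026.94 TB

1,026.94 TB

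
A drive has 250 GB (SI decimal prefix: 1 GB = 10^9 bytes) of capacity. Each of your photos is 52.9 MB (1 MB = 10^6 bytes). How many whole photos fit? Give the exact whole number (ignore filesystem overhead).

Capacity: 250 GB = 250,000,000,000 bytes
Per item: 52.9 MB = 52,900,000 bytes
⌊250,000,000,000 / 52,900,000⌋ = 4,725

4,725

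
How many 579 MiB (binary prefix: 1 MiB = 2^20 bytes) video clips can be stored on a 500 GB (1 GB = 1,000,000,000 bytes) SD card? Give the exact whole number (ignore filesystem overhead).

823

Capacity: 500 GB = 500,000,000,000 bytes
Per item: 579 MiB = 607,125,504 bytes
⌊500,000,000,000 / 607,125,504⌋ = 823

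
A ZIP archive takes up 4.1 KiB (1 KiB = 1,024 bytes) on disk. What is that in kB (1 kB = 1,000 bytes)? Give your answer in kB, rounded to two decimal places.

4.20 kB

4.1 KiB = 4.1 × 2^10 bytes = 4,198.4 bytes
1 kB = 1,000 bytes
4,198.4 / 1,000 = 4.20 kB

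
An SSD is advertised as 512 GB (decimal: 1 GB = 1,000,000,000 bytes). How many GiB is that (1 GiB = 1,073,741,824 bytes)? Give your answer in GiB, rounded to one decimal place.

512 GB = 512 × 10^9 bytes = 512,000,000,000 bytes
1 GiB = 2^30 bytes = 1,073,741,824 bytes
512,000,000,000 / 1,073,741,824 = 476.8 GiB

476.8 GiB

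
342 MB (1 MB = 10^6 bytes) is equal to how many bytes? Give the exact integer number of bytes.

342,000,000 bytes

342 × 1,000,000 = 342,000,000 bytes  (1 MB = 10^6 bytes)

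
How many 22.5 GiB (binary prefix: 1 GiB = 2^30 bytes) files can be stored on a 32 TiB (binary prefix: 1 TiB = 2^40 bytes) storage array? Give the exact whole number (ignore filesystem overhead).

1,456

Capacity: 32 TiB = 35,184,372,088,832 bytes
Per item: 22.5 GiB = 24,159,191,040 bytes
⌊35,184,372,088,832 / 24,159,191,040⌋ = 1,456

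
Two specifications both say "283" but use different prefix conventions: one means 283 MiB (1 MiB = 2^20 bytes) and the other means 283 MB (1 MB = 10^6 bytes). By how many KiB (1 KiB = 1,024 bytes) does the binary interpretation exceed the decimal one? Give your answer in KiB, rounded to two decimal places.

283 MiB = 283 × 1,048,576 = 296,747,008 bytes
283 MB = 283 × 1,000,000 = 283,000,000 bytes
difference = 13,747,008 bytes
13,747,008 / 1,024 = 13,424.81 KiB

13,424.81 KiB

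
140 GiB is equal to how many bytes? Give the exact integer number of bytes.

140 × 1,073,741,824 = 150,323,855,360 bytes  (1 GiB = 2^30 bytes)

150,323,855,360 bytes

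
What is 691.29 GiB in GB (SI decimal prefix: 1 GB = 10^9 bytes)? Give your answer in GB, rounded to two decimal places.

691.29 GiB = 691.29 × 2^30 bytes = 742,266,985,512.96 bytes
1 GB = 10^9 bytes = 1,000,000,000 bytes
742,266,985,512.96 / 1,000,000,000 = 742.27 GB

742.27 GB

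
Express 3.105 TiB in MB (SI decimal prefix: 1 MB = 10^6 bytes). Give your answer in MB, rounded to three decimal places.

3,413,983.604 MB

3.105 TiB = 3.105 × 2^40 bytes = 3,413,983,604,244.48 bytes
1 MB = 1,000,000 bytes
3,413,983,604,244.48 / 1,000,000 = 3,413,983.604 MB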